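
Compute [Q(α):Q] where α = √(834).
[Q(α):Q] = 2

[Q(α):Q] equals the degree of the minimal polynomial of α. Here α^2 = 834 and x^2 - 834 is irreducible (d = 834 is squarefree, ≠ 1, hence not a square), so deg(m_α) = 2. Thus [Q(α):Q] = 2.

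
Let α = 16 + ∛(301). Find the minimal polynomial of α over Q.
m_α(x) = x^3 - 48x^2 + 768x - 4397

Set β = α - 16 = ∛(301), so β^3 = 301. Then (α - 16)^3 - 301 = 0, i.e. α is a root of g(x) = (x - 16)^3 - 301 = x^3 - 48x^2 + 768x - 4397. Since g(x) = h(x - 16) where h(x) = x^3 - 301, and h is irreducible over Q (because 301 is not a perfect cube, so h has no rational root, and a monic cubic with no rational root is irreducible), g is also irreducible (irreducibility is preserved under the substitution x → x - 16). Hence m_α(x) = x^3 - 48x^2 + 768x - 4397.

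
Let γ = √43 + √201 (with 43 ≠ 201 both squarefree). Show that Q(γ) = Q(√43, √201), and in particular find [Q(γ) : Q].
[Q(γ) : Q] = 4 (equivalently, Q(γ) = Q(√43, √201))

Obviously Q(γ) ⊆ Q(√43, √201), and [Q(√43, √201):Q] = 4 (since 43, 201 are distinct squarefree integers > 1 with 8643 not a perfect square). To show equality we compute the minimal polynomial of γ. From γ = √43 + √201: γ^2 = 43 + 2√(8643) + 201 = 244 + 2√(8643), so γ^2 - 244 = 2√(8643); squaring, (γ^2 - 244)^2 = 4·8643, i.e. γ^4 - 488γ^2 + 59536 - 34572 = 0, i.e. γ^4 - 488γ^2 + 24964 = 0. So γ is a root of x^4 - 488x^2 + 24964. This polynomial is irreducible over Q: it has no rational root (each ±√43 ± √201 is irrational), and any factorization into two quadratics over Q would force √(8643) ∈ Q (pairing opposite roots) or √43, √201 ∈ Q (other pairings), all impossible. Hence [Q(γ):Q] = 4 = [Q(√43, √201):Q], so Q(γ) = Q(√43, √201).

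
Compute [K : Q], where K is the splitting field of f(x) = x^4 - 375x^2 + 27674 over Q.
[K : Q] = 4

Solving the quadratic in x^2: x^2 = (375 ± √(375^2 - 4·27674))/2 = (375 ± √29929)/2 = (375 ± 173)/2, giving x^2 = 274 or x^2 = 101. So f(x) = (x^2 - 274)(x^2 - 101) and the roots of f are ±√274, ±√101. Hence the splitting field is K = Q(√274, √101). Since 274 and 101 are distinct squarefree integers > 1, their product 27674 is not a perfect square, so √101 ∉ Q(√274). By the tower law [K:Q] = [Q(√274,√101):Q(√274)] · [Q(√274):Q] = 2 · 2 = 4.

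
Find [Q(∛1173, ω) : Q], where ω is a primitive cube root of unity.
[Q(∛1173, ω) : Q] = 6

[Q(∛1173):Q] = 3 (min poly x^3 - 1173, irreducible since 1173 is not a perfect cube). [Q(ω):Q] = 2 (min poly x^2 + x + 1). Since Q(∛1173) ⊂ R and ω ∉ R, we have ω ∉ Q(∛1173), so x^2 + x + 1 remains irreducible over Q(∛1173) and [Q(∛1173, ω) : Q(∛1173)] = 2. By the tower law, [Q(∛1173, ω) : Q] = 3 · 2 = 6. (In fact Q(∛1173, ω) is the splitting field of x^3 - 1173 over Q.)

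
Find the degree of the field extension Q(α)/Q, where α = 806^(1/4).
[Q(α):Q] = 4

α is a root of x^4 - 806. By Eisenstein's criterion at the prime p = 2 (which divides the constant term 806 but p^2 = 4 does not, since 806 is squarefree), x^4 - 806 is irreducible over Q. Hence [Q(α):Q] = 4.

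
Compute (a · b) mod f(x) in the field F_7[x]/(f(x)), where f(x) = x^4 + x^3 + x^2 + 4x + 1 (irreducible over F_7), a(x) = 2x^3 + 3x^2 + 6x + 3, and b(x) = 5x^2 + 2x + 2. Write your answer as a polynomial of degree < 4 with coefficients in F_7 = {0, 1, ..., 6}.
a · b ≡ 5x^2 + 4 (mod f(x))

Multiply in F_7[x]: a(x)·b(x) = (2x^3 + 3x^2 + 6x + 3)·(5x^2 + 2x + 2) = 3x^5 + 5x^4 + 5x^3 + 5x^2 + 4x + 6. This has degree ≥ 4, so divide by f(x) over F_7: 3x^5 + 5x^4 + 5x^3 + 5x^2 + 4x + 6 = (3x + 2)·(x^4 + x^3 + x^2 + 4x + 1) + (5x^2 + 4). Hence a·b ≡ 5x^2 + 4 (mod f). (F_7[x]/(f) is a field with 7^4 = 2401 elements since f is irreducible of degree 4.)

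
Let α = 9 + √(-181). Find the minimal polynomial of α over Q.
m_α(x) = x^2 - 18x + 262

From α - 9 = √(-181), squaring gives (α - 9)^2 = -181, i.e. α^2 - 18α + 81 = -181, so α^2 - 18α + 262 = 0. The discriminant of x^2 - 18x + 262 is (-18)^2 - 4·(262) = 324 - 1048 = -724, and 4·(-181) is not a perfect square in Q since -181 is squarefree and ≠ 1. Hence x^2 - 18x + 262 is irreducible over Q and is the minimal polynomial of α.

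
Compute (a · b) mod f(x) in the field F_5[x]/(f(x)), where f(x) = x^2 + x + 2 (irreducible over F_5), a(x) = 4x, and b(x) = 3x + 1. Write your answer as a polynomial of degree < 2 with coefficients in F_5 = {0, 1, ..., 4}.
a · b ≡ 2x + 1 (mod f(x))

Multiply in F_5[x]: a(x)·b(x) = (4x)·(3x + 1) = 2x^2 + 4x. This has degree ≥ 2, so divide by f(x) over F_5: 2x^2 + 4x = (2)·(x^2 + x + 2) + (2x + 1). Hence a·b ≡ 2x + 1 (mod f). (F_5[x]/(f) is a field with 5^2 = 25 elements since f is irreducible of degree 2.)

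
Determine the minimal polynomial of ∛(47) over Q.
m_α(x) = x^3 - 47

α satisfies α^3 = 47, so x^3 - 47 annihilates α. By the rational root test, a rational root p/q (in lowest terms) of x^3 - 47 would satisfy p^3 = 47 q^3, forcing q = 1 and p^3 = 47; but 47 is not a perfect cube, contradiction. A monic cubic over Q with no rational root is irreducible (any nontrivial factorization would include a linear factor). Hence x^3 - 47 is the minimal polynomial of α, and in particular [Q(α):Q] = 3.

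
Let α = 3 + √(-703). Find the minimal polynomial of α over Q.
m_α(x) = x^2 - 6x + 712

From α - 3 = √(-703), squaring gives (α - 3)^2 = -703, i.e. α^2 - 6α + 9 = -703, so α^2 - 6α + 712 = 0. The discriminant of x^2 - 6x + 712 is (-6)^2 - 4·(712) = 36 - 2848 = -2812, and 4·(-703) is not a perfect square in Q since -703 is squarefree and ≠ 1. Hence x^2 - 6x + 712 is irreducible over Q and is the minimal polynomial of α.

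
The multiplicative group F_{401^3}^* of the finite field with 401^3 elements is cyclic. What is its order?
|F_{401^3}^*| = 64481200

F_{401^3} has 401^3 = 64481201 elements; its multiplicative group consists of all nonzero elements, so |F_{401^3}^*| = 64481201 - 1 = 64481200. (It is cyclic since any finite subgroup of the multiplicative group of a field is cyclic.)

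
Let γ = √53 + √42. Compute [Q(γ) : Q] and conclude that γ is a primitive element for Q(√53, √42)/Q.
[Q(γ) : Q] = 4 (equivalently, Q(γ) = Q(√53, √42))

Obviously Q(γ) ⊆ Q(√53, √42), and [Q(√53, √42):Q] = 4 (since 53, 42 are distinct squarefree integers > 1 with 2226 not a perfect square). To show equality we compute the minimal polynomial of γ. From γ = √53 + √42: γ^2 = 53 + 2√(2226) + 42 = 95 + 2√(2226), so γ^2 - 95 = 2√(2226); squaring, (γ^2 - 95)^2 = 4·2226, i.e. γ^4 - 190γ^2 + 9025 - 8904 = 0, i.e. γ^4 - 190γ^2 + 121 = 0. So γ is a root of x^4 - 190x^2 + 121. This polynomial is irreducible over Q: it has no rational root (each ±√53 ± √42 is irrational), and any factorization into two quadratics over Q would force √(2226) ∈ Q (pairing opposite roots) or √53, √42 ∈ Q (other pairings), all impossible. Hence [Q(γ):Q] = 4 = [Q(√53, √42):Q], so Q(γ) = Q(√53, √42).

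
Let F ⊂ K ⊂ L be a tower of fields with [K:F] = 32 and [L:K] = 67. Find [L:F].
[L:F] = 2144

The tower law says that for any tower of field extensions F ⊂ K ⊂ L with finite degrees, [L:F] = [L:K] · [K:F]. Here this gives [L:F] = 67 · 32 = 2144.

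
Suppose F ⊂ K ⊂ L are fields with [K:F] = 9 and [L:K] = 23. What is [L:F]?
[L:F] = 207

The tower law says that for any tower of field extensions F ⊂ K ⊂ L with finite degrees, [L:F] = [L:K] · [K:F]. Here this gives [L:F] = 23 · 9 = 207.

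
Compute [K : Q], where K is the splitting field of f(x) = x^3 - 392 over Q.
[K : Q] = 6

The roots of x^3 - 392 are ∛392, ω∛392, ω^2∛392 where ω = e^(2πi/3) is a primitive cube root of unity, so K = Q(∛392, ω). Now [Q(∛392):Q] = 3 (since 392 is not a perfect cube, x^3 - 392 is irreducible) and [Q(ω):Q] = 2. Both 2 and 3 divide [K:Q], and [K:Q] ≤ 3·2 = 6, so [K:Q] = 6. (Equivalently: Q(∛392) ⊂ R but ω ∉ R, so [K : Q(∛392)] = 2.)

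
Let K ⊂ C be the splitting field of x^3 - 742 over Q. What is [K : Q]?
[K : Q] = 6

The roots of x^3 - 742 are ∛742, ω∛742, ω^2∛742 where ω = e^(2πi/3) is a primitive cube root of unity, so K = Q(∛742, ω). Now [Q(∛742):Q] = 3 (since 742 is not a perfect cube, x^3 - 742 is irreducible) and [Q(ω):Q] = 2. Both 2 and 3 divide [K:Q], and [K:Q] ≤ 3·2 = 6, so [K:Q] = 6. (Equivalently: Q(∛742) ⊂ R but ω ∉ R, so [K : Q(∛742)] = 2.)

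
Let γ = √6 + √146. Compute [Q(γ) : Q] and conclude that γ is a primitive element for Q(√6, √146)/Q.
[Q(γ) : Q] = 4 (equivalently, Q(γ) = Q(√6, √146))

Obviously Q(γ) ⊆ Q(√6, √146), and [Q(√6, √146):Q] = 4 (since 6, 146 are distinct squarefree integers > 1 with 876 not a perfect square). To show equality we compute the minimal polynomial of γ. From γ = √6 + √146: γ^2 = 6 + 2√(876) + 146 = 152 + 2√(876), so γ^2 - 152 = 2√(876); squaring, (γ^2 - 152)^2 = 4·876, i.e. γ^4 - 304γ^2 + 23104 - 3504 = 0, i.e. γ^4 - 304γ^2 + 19600 = 0. So γ is a root of x^4 - 304x^2 + 19600. This polynomial is irreducible over Q: it has no rational root (each ±√6 ± √146 is irrational), and any factorization into two quadratics over Q would force √(876) ∈ Q (pairing opposite roots) or √6, √146 ∈ Q (other pairings), all impossible. Hence [Q(γ):Q] = 4 = [Q(√6, √146):Q], so Q(γ) = Q(√6, √146).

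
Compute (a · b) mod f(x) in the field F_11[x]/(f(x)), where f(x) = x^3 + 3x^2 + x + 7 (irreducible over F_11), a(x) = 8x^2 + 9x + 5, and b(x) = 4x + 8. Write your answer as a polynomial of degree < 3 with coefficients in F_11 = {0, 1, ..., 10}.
a · b ≡ 4x^2 + 5x + 3 (mod f(x))

Multiply in F_11[x]: a(x)·b(x) = (8x^2 + 9x + 5)·(4x + 8) = 10x^3 + x^2 + 4x + 7. This has degree ≥ 3, so divide by f(x) over F_11: 10x^3 + x^2 + 4x + 7 = (10)·(x^3 + 3x^2 + x + 7) + (4x^2 + 5x + 3). Hence a·b ≡ 4x^2 + 5x + 3 (mod f). (F_11[x]/(f) is a field with 11^3 = 1331 elements since f is irreducible of degree 3.)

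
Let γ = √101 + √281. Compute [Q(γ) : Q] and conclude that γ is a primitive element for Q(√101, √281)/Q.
[Q(γ) : Q] = 4 (equivalently, Q(γ) = Q(√101, √281))

Obviously Q(γ) ⊆ Q(√101, √281), and [Q(√101, √281):Q] = 4 (since 101, 281 are distinct squarefree integers > 1 with 28381 not a perfect square). To show equality we compute the minimal polynomial of γ. From γ = √101 + √281: γ^2 = 101 + 2√(28381) + 281 = 382 + 2√(28381), so γ^2 - 382 = 2√(28381); squaring, (γ^2 - 382)^2 = 4·28381, i.e. γ^4 - 764γ^2 + 145924 - 113524 = 0, i.e. γ^4 - 764γ^2 + 32400 = 0. So γ is a root of x^4 - 764x^2 + 32400. This polynomial is irreducible over Q: it has no rational root (each ±√101 ± √281 is irrational), and any factorization into two quadratics over Q would force √(28381) ∈ Q (pairing opposite roots) or √101, √281 ∈ Q (other pairings), all impossible. Hence [Q(γ):Q] = 4 = [Q(√101, √281):Q], so Q(γ) = Q(√101, √281).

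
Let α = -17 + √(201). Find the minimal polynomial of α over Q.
m_α(x) = x^2 + 34x + 88

From α + 17 = √(201), squaring gives (α + 17)^2 = 201, i.e. α^2 + 34α + 289 = 201, so α^2 + 34α + 88 = 0. The discriminant of x^2 + 34x + 88 is (34)^2 - 4·(88) = 1156 - 352 = 804, and 4·(201) is not a perfect square in Q since 201 is squarefree and ≠ 1. Hence x^2 + 34x + 88 is irreducible over Q and is the minimal polynomial of α.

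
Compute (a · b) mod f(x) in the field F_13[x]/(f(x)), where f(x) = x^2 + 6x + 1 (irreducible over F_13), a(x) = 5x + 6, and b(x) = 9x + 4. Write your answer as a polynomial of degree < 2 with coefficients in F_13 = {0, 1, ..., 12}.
a · b ≡ 12x + 5 (mod f(x))

Multiply in F_13[x]: a(x)·b(x) = (5x + 6)·(9x + 4) = 6x^2 + 9x + 11. This has degree ≥ 2, so divide by f(x) over F_13: 6x^2 + 9x + 11 = (6)·(x^2 + 6x + 1) + (12x + 5). Hence a·b ≡ 12x + 5 (mod f). (F_13[x]/(f) is a field with 13^2 = 169 elements since f is irreducible of degree 2.)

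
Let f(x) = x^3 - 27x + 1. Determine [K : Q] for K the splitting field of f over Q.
[K : Q] = 6

By the rational root test, any rational root of the monic integer polynomial f(x) = x^3 - 27x + 1 must be an integer dividing the constant term 1, i.e. one of ±{1}. Evaluating: f(1) = -25, f(-1) = 27; none is 0, so f has no rational root and is therefore irreducible over Q (a cubic with no linear factor over a field is irreducible). For an irreducible cubic, the Galois group is A_3 or S_3 according as the discriminant disc(f) = -4a^3 - 27b^2 = -4·(-27)^3 - 27·(1)^2 = 78705 is or is not a square in Q. Here disc(f) = 78705 is not a perfect square in Q, so the Galois group of f over Q is not contained in A_3 and must be all of S_3. The splitting field has degree |S_3| = 6 over Q, so [K : Q] = 6.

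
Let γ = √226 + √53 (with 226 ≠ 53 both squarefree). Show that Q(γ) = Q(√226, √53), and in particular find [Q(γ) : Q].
[Q(γ) : Q] = 4 (equivalently, Q(γ) = Q(√226, √53))

Obviously Q(γ) ⊆ Q(√226, √53), and [Q(√226, √53):Q] = 4 (since 226, 53 are distinct squarefree integers > 1 with 11978 not a perfect square). To show equality we compute the minimal polynomial of γ. From γ = √226 + √53: γ^2 = 226 + 2√(11978) + 53 = 279 + 2√(11978), so γ^2 - 279 = 2√(11978); squaring, (γ^2 - 279)^2 = 4·11978, i.e. γ^4 - 558γ^2 + 77841 - 47912 = 0, i.e. γ^4 - 558γ^2 + 29929 = 0. So γ is a root of x^4 - 558x^2 + 29929. This polynomial is irreducible over Q: it has no rational root (each ±√226 ± √53 is irrational), and any factorization into two quadratics over Q would force √(11978) ∈ Q (pairing opposite roots) or √226, √53 ∈ Q (other pairings), all impossible. Hence [Q(γ):Q] = 4 = [Q(√226, √53):Q], so Q(γ) = Q(√226, √53).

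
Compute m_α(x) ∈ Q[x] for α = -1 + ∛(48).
m_α(x) = x^3 + 3x^2 + 3x - 47

Set β = α + 1 = ∛(48), so β^3 = 48. Then (α + 1)^3 - 48 = 0, i.e. α is a root of g(x) = (x + 1)^3 - 48 = x^3 + 3x^2 + 3x - 47. Since g(x) = h(x + 1) where h(x) = x^3 - 48, and h is irreducible over Q (because 48 is not a perfect cube, so h has no rational root, and a monic cubic with no rational root is irreducible), g is also irreducible (irreducibility is preserved under the substitution x → x + 1). Hence m_α(x) = x^3 + 3x^2 + 3x - 47.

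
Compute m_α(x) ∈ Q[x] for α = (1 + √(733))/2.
m_α(x) = x^2 - x - 183

From 2α - 1 = √(733), squaring gives (2α - 1)^2 = 733, i.e. 4α^2 - 4α + 1 = 733, so α^2 - α + (1 - 733)/4 = 0. Since 733 ≡ 1 (mod 4), (1 - 733)/4 = -183 ∈ Z. The polynomial x^2 - x - 183 has discriminant 1 - 4·(-183) = 733, which is not a perfect square in Q (d = 733 is squarefree and ≠ 1), so x^2 - x - 183 is irreducible over Q. It is the minimal polynomial of α.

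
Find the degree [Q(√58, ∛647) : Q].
[Q(√58, ∛647) : Q] = 6

Let L = Q(√58, ∛647). Since Q(√58) ⊂ L and [Q(√58):Q] = 2, the tower law gives 2 | [L:Q]. Likewise Q(∛647) ⊂ L with [Q(∛647):Q] = 3 (because 647 is not a perfect cube), so 3 | [L:Q]. As gcd(2,3) = 1, [L:Q] is divisible by 6. Conversely L is generated over Q by √58 and ∛647, so [L:Q] ≤ 2·3 = 6. Therefore [Q(√58, ∛647) : Q] = 6.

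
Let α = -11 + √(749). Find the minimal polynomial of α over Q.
m_α(x) = x^2 + 22x - 628

From α + 11 = √(749), squaring gives (α + 11)^2 = 749, i.e. α^2 + 22α + 121 = 749, so α^2 + 22α - 628 = 0. The discriminant of x^2 + 22x - 628 is (22)^2 - 4·(-628) = 484 + 2512 = 2996, and 4·(749) is not a perfect square in Q since 749 is squarefree and ≠ 1. Hence x^2 + 22x - 628 is irreducible over Q and is the minimal polynomial of α.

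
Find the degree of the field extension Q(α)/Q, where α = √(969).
[Q(α):Q] = 2

[Q(α):Q] equals the degree of the minimal polynomial of α. Here α^2 = 969 and x^2 - 969 is irreducible (d = 969 is squarefree, ≠ 1, hence not a square), so deg(m_α) = 2. Thus [Q(α):Q] = 2.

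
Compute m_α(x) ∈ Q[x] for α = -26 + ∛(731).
m_α(x) = x^3 + 78x^2 + 2028x + 16845

Set β = α + 26 = ∛(731), so β^3 = 731. Then (α + 26)^3 - 731 = 0, i.e. α is a root of g(x) = (x + 26)^3 - 731 = x^3 + 78x^2 + 2028x + 16845. Since g(x) = h(x + 26) where h(x) = x^3 - 731, and h is irreducible over Q (because 731 is not a perfect cube, so h has no rational root, and a monic cubic with no rational root is irreducible), g is also irreducible (irreducibility is preserved under the substitution x → x + 26). Hence m_α(x) = x^3 + 78x^2 + 2028x + 16845.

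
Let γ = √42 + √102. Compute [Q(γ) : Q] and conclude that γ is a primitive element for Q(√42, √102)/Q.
[Q(γ) : Q] = 4 (equivalently, Q(γ) = Q(√42, √102))

Obviously Q(γ) ⊆ Q(√42, √102), and [Q(√42, √102):Q] = 4 (since 42, 102 are distinct squarefree integers > 1 with 4284 not a perfect square). To show equality we compute the minimal polynomial of γ. From γ = √42 + √102: γ^2 = 42 + 2√(4284) + 102 = 144 + 2√(4284), so γ^2 - 144 = 2√(4284); squaring, (γ^2 - 144)^2 = 4·4284, i.e. γ^4 - 288γ^2 + 20736 - 17136 = 0, i.e. γ^4 - 288γ^2 + 3600 = 0. So γ is a root of x^4 - 288x^2 + 3600. This polynomial is irreducible over Q: it has no rational root (each ±√42 ± √102 is irrational), and any factorization into two quadratics over Q would force √(4284) ∈ Q (pairing opposite roots) or √42, √102 ∈ Q (other pairings), all impossible. Hence [Q(γ):Q] = 4 = [Q(√42, √102):Q], so Q(γ) = Q(√42, √102).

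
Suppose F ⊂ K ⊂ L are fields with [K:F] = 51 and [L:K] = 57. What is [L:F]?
[L:F] = 2907

The tower law says that for any tower of field extensions F ⊂ K ⊂ L with finite degrees, [L:F] = [L:K] · [K:F]. Here this gives [L:F] = 57 · 51 = 2907.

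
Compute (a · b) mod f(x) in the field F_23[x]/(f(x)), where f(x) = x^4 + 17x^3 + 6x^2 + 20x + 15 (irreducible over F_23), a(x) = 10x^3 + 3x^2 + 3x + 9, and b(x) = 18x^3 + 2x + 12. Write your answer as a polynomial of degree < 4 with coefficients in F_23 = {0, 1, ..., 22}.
a · b ≡ 16x^3 + 19x^2 + x + 9 (mod f(x))

Multiply in F_23[x]: a(x)·b(x) = (10x^3 + 3x^2 + 3x + 9)·(18x^3 + 2x + 12) = 19x^6 + 8x^5 + 5x^4 + 12x^3 + 19x^2 + 8x + 16. This has degree ≥ 4, so divide by f(x) over F_23: 19x^6 + 8x^5 + 5x^4 + 12x^3 + 19x^2 + 8x + 16 = (19x^2 + 7x + 2)·(x^4 + 17x^3 + 6x^2 + 20x + 15) + (16x^3 + 19x^2 + x + 9). Hence a·b ≡ 16x^3 + 19x^2 + x + 9 (mod f). (F_23[x]/(f) is a field with 23^4 = 279841 elements since f is irreducible of degree 4.)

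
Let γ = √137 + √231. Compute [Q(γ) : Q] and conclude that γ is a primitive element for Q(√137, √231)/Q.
[Q(γ) : Q] = 4 (equivalently, Q(γ) = Q(√137, √231))

Obviously Q(γ) ⊆ Q(√137, √231), and [Q(√137, √231):Q] = 4 (since 137, 231 are distinct squarefree integers > 1 with 31647 not a perfect square). To show equality we compute the minimal polynomial of γ. From γ = √137 + √231: γ^2 = 137 + 2√(31647) + 231 = 368 + 2√(31647), so γ^2 - 368 = 2√(31647); squaring, (γ^2 - 368)^2 = 4·31647, i.e. γ^4 - 736γ^2 + 135424 - 126588 = 0, i.e. γ^4 - 736γ^2 + 8836 = 0. So γ is a root of x^4 - 736x^2 + 8836. This polynomial is irreducible over Q: it has no rational root (each ±√137 ± √231 is irrational), and any factorization into two quadratics over Q would force √(31647) ∈ Q (pairing opposite roots) or √137, √231 ∈ Q (other pairings), all impossible. Hence [Q(γ):Q] = 4 = [Q(√137, √231):Q], so Q(γ) = Q(√137, √231).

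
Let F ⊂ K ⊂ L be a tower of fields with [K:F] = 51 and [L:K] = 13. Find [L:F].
[L:F] = 663

The tower law says that for any tower of field extensions F ⊂ K ⊂ L with finite degrees, [L:F] = [L:K] · [K:F]. Here this gives [L:F] = 13 · 51 = 663.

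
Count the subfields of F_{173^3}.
F_{173^3} has 2 subfields

The subfields of F_{p^n} are exactly the fields F_{p^d} for d | n (each is the fixed field of the unique index-d subgroup of Gal(F_{p^n}/F_p) ≅ Z/nZ). The divisors of n = 3 are {1, 3}, giving 2 subfields: F_{173^1}, F_{173^3}.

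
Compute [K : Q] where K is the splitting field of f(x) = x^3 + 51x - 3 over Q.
[K : Q] = 6

By the rational root test, any rational root of the monic integer polynomial f(x) = x^3 + 51x - 3 must be an integer dividing the constant term -3, i.e. one of ±{1, 3}. Evaluating: f(1) = 49, f(-1) = -55, f(3) = 177, f(-3) = -183; none is 0, so f has no rational root and is therefore irreducible over Q (a cubic with no linear factor over a field is irreducible). For an irreducible cubic, the Galois group is A_3 or S_3 according as the discriminant disc(f) = -4a^3 - 27b^2 = -4·(51)^3 - 27·(-3)^2 = -530847 is or is not a square in Q. Here disc(f) = -530847 is not a perfect square in Q, so the Galois group of f over Q is not contained in A_3 and must be all of S_3. The splitting field has degree |S_3| = 6 over Q, so [K : Q] = 6.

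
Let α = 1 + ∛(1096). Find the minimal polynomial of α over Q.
m_α(x) = x^3 - 3x^2 + 3x - 1097

Set β = α - 1 = ∛(1096), so β^3 = 1096. Then (α - 1)^3 - 1096 = 0, i.e. α is a root of g(x) = (x - 1)^3 - 1096 = x^3 - 3x^2 + 3x - 1097. Since g(x) = h(x - 1) where h(x) = x^3 - 1096, and h is irreducible over Q (because 1096 is not a perfect cube, so h has no rational root, and a monic cubic with no rational root is irreducible), g is also irreducible (irreducibility is preserved under the substitution x → x - 1). Hence m_α(x) = x^3 - 3x^2 + 3x - 1097.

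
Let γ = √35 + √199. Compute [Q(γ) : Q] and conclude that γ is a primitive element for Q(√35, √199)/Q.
[Q(γ) : Q] = 4 (equivalently, Q(γ) = Q(√35, √199))

Obviously Q(γ) ⊆ Q(√35, √199), and [Q(√35, √199):Q] = 4 (since 35, 199 are distinct squarefree integers > 1 with 6965 not a perfect square). To show equality we compute the minimal polynomial of γ. From γ = √35 + √199: γ^2 = 35 + 2√(6965) + 199 = 234 + 2√(6965), so γ^2 - 234 = 2√(6965); squaring, (γ^2 - 234)^2 = 4·6965, i.e. γ^4 - 468γ^2 + 54756 - 27860 = 0, i.e. γ^4 - 468γ^2 + 26896 = 0. So γ is a root of x^4 - 468x^2 + 26896. This polynomial is irreducible over Q: it has no rational root (each ±√35 ± √199 is irrational), and any factorization into two quadratics over Q would force √(6965) ∈ Q (pairing opposite roots) or √35, √199 ∈ Q (other pairings), all impossible. Hence [Q(γ):Q] = 4 = [Q(√35, √199):Q], so Q(γ) = Q(√35, √199).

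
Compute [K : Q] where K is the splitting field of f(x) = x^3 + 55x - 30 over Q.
[K : Q] = 6

By the rational root test, any rational root of the monic integer polynomial f(x) = x^3 + 55x - 30 must be an integer dividing the constant term -30, i.e. one of ±{1, 2, 3, 5, 6, 10, 15, 30}. Evaluating: f(1) = 26, f(-1) = -86, f(2) = 88, f(-2) = -148, f(3) = 162, f(-3) = -222, f(5) = 370, f(-5) = -430, f(6) = 516, f(-6) = -576, f(10) = 1520, f(-10) = -1580, f(15) = 4170, f(-15) = -4230, f(30) = 28620, f(-30) = -28680; none is 0, so f has no rational root and is therefore irreducible over Q (a cubic with no linear factor over a field is irreducible). For an irreducible cubic, the Galois group is A_3 or S_3 according as the discriminant disc(f) = -4a^3 - 27b^2 = -4·(55)^3 - 27·(-30)^2 = -689800 is or is not a square in Q. Here disc(f) = -689800 is not a perfect square in Q, so the Galois group of f over Q is not contained in A_3 and must be all of S_3. The splitting field has degree |S_3| = 6 over Q, so [K : Q] = 6.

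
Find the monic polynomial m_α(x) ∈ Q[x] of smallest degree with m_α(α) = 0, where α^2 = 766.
m_α(x) = x^2 - 766

α satisfies α^2 - 766 = 0, so x^2 - 766 annihilates α. Since d = 766 is squarefree and ≠ 1, it is not a perfect square in Q, so x^2 - 766 has no rational root and is therefore irreducible over Q (a degree-2 polynomial over a field is irreducible iff it has no root). Hence m_α(x) = x^2 - 766.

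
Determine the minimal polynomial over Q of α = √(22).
m_α(x) = x^2 - 22

α satisfies α^2 - 22 = 0, so x^2 - 22 annihilates α. Since d = 22 is squarefree and ≠ 1, it is not a perfect square in Q, so x^2 - 22 has no rational root and is therefore irreducible over Q (a degree-2 polynomial over a field is irreducible iff it has no root). Hence m_α(x) = x^2 - 22.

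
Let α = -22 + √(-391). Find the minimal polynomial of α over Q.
m_α(x) = x^2 + 44x + 875

From α + 22 = √(-391), squaring gives (α + 22)^2 = -391, i.e. α^2 + 44α + 484 = -391, so α^2 + 44α + 875 = 0. The discriminant of x^2 + 44x + 875 is (44)^2 - 4·(875) = 1936 - 3500 = -1564, and 4·(-391) is not a perfect square in Q since -391 is squarefree and ≠ 1. Hence x^2 + 44x + 875 is irreducible over Q and is the minimal polynomial of α.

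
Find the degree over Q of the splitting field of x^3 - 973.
[K : Q] = 6

The roots of x^3 - 973 are ∛973, ω∛973, ω^2∛973 where ω = e^(2πi/3) is a primitive cube root of unity, so K = Q(∛973, ω). Now [Q(∛973):Q] = 3 (since 973 is not a perfect cube, x^3 - 973 is irreducible) and [Q(ω):Q] = 2. Both 2 and 3 divide [K:Q], and [K:Q] ≤ 3·2 = 6, so [K:Q] = 6. (Equivalently: Q(∛973) ⊂ R but ω ∉ R, so [K : Q(∛973)] = 2.)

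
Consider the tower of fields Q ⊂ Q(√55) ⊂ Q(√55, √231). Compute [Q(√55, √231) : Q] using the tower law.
[Q(√55, √231) : Q] = 4

[Q(√55):Q] = 2 (min poly x^2 - 55, irreducible since 55 is squarefree > 1). For the top step, suppose √231 ∈ Q(√55), say √231 = c + d√55 with c, d ∈ Q. Squaring: 231 = c^2 + 55d^2 + 2cd√55. Since √55 ∉ Q this forces 2cd = 0. If d = 0 then √231 = c ∈ Q, contradicting 231 squarefree > 1. If c = 0 then 231 = 55d^2, so 55·231 = (55d)^2 is a perfect square in Q — but 55·231 = 12705 is not a perfect square (since 55 and 231 are distinct squarefree integers). Contradiction. Hence √231 ∉ Q(√55), so x^2 - 231 stays irreducible over Q(√55) and [Q(√55, √231) : Q(√55)] = 2. By the tower law, [Q(√55, √231) : Q] = 2 · 2 = 4.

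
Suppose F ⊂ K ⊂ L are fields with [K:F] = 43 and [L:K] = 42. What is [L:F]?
[L:F] = 1806

The tower law says that for any tower of field extensions F ⊂ K ⊂ L with finite degrees, [L:F] = [L:K] · [K:F]. Here this gives [L:F] = 42 · 43 = 1806.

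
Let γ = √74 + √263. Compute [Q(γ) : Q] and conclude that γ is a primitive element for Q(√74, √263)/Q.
[Q(γ) : Q] = 4 (equivalently, Q(γ) = Q(√74, √263))

Obviously Q(γ) ⊆ Q(√74, √263), and [Q(√74, √263):Q] = 4 (since 74, 263 are distinct squarefree integers > 1 with 19462 not a perfect square). To show equality we compute the minimal polynomial of γ. From γ = √74 + √263: γ^2 = 74 + 2√(19462) + 263 = 337 + 2√(19462), so γ^2 - 337 = 2√(19462); squaring, (γ^2 - 337)^2 = 4·19462, i.e. γ^4 - 674γ^2 + 113569 - 77848 = 0, i.e. γ^4 - 674γ^2 + 35721 = 0. So γ is a root of x^4 - 674x^2 + 35721. This polynomial is irreducible over Q: it has no rational root (each ±√74 ± √263 is irrational), and any factorization into two quadratics over Q would force √(19462) ∈ Q (pairing opposite roots) or √74, √263 ∈ Q (other pairings), all impossible. Hence [Q(γ):Q] = 4 = [Q(√74, √263):Q], so Q(γ) = Q(√74, √263).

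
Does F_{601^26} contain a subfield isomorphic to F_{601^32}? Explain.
No: F_{601^32} is not a subfield of F_{601^26}

F_{p^m} embeds in F_{p^n} iff m | n. Here 32 ∤ 26 (since 26 = 0·32 + 26 with remainder 26 ≠ 0), so F_{601^32} is not a subfield of F_{601^26}. Equivalently: if it were, the tower law would give 32 = [F_{601^32}:F_601] dividing [F_{601^26}:F_601] = 26, contradiction.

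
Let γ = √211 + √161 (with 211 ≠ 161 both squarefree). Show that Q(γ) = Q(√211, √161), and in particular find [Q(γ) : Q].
[Q(γ) : Q] = 4 (equivalently, Q(γ) = Q(√211, √161))

Obviously Q(γ) ⊆ Q(√211, √161), and [Q(√211, √161):Q] = 4 (since 211, 161 are distinct squarefree integers > 1 with 33971 not a perfect square). To show equality we compute the minimal polynomial of γ. From γ = √211 + √161: γ^2 = 211 + 2√(33971) + 161 = 372 + 2√(33971), so γ^2 - 372 = 2√(33971); squaring, (γ^2 - 372)^2 = 4·33971, i.e. γ^4 - 744γ^2 + 138384 - 135884 = 0, i.e. γ^4 - 744γ^2 + 2500 = 0. So γ is a root of x^4 - 744x^2 + 2500. This polynomial is irreducible over Q: it has no rational root (each ±√211 ± √161 is irrational), and any factorization into two quadratics over Q would force √(33971) ∈ Q (pairing opposite roots) or √211, √161 ∈ Q (other pairings), all impossible. Hence [Q(γ):Q] = 4 = [Q(√211, √161):Q], so Q(γ) = Q(√211, √161).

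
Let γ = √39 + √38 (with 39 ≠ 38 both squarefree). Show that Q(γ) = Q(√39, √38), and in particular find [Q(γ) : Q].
[Q(γ) : Q] = 4 (equivalently, Q(γ) = Q(√39, √38))

Obviously Q(γ) ⊆ Q(√39, √38), and [Q(√39, √38):Q] = 4 (since 39, 38 are distinct squarefree integers > 1 with 1482 not a perfect square). To show equality we compute the minimal polynomial of γ. From γ = √39 + √38: γ^2 = 39 + 2√(1482) + 38 = 77 + 2√(1482), so γ^2 - 77 = 2√(1482); squaring, (γ^2 - 77)^2 = 4·1482, i.e. γ^4 - 154γ^2 + 5929 - 5928 = 0, i.e. γ^4 - 154γ^2 + 1 = 0. So γ is a root of x^4 - 154x^2 + 1. This polynomial is irreducible over Q: it has no rational root (each ±√39 ± √38 is irrational), and any factorization into two quadratics over Q would force √(1482) ∈ Q (pairing opposite roots) or √39, √38 ∈ Q (other pairings), all impossible. Hence [Q(γ):Q] = 4 = [Q(√39, √38):Q], so Q(γ) = Q(√39, √38).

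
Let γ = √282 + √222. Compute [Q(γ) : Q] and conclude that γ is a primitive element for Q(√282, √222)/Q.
[Q(γ) : Q] = 4 (equivalently, Q(γ) = Q(√282, √222))

Obviously Q(γ) ⊆ Q(√282, √222), and [Q(√282, √222):Q] = 4 (since 282, 222 are distinct squarefree integers > 1 with 62604 not a perfect square). To show equality we compute the minimal polynomial of γ. From γ = √282 + √222: γ^2 = 282 + 2√(62604) + 222 = 504 + 2√(62604), so γ^2 - 504 = 2√(62604); squaring, (γ^2 - 504)^2 = 4·62604, i.e. γ^4 - 1008γ^2 + 254016 - 250416 = 0, i.e. γ^4 - 1008γ^2 + 3600 = 0. So γ is a root of x^4 - 1008x^2 + 3600. This polynomial is irreducible over Q: it has no rational root (each ±√282 ± √222 is irrational), and any factorization into two quadratics over Q would force √(62604) ∈ Q (pairing opposite roots) or √282, √222 ∈ Q (other pairings), all impossible. Hence [Q(γ):Q] = 4 = [Q(√282, √222):Q], so Q(γ) = Q(√282, √222).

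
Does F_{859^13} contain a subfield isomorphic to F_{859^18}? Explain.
No: F_{859^18} is not a subfield of F_{859^13}

F_{p^m} embeds in F_{p^n} iff m | n. Here 18 ∤ 13 (since 13 = 0·18 + 13 with remainder 13 ≠ 0), so F_{859^18} is not a subfield of F_{859^13}. Equivalently: if it were, the tower law would give 18 = [F_{859^18}:F_859] dividing [F_{859^13}:F_859] = 13, contradiction.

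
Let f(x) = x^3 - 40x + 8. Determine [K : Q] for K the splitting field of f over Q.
[K : Q] = 6

By the rational root test, any rational root of the monic integer polynomial f(x) = x^3 - 40x + 8 must be an integer dividing the constant term 8, i.e. one of ±{1, 2, 4, 8}. Evaluating: f(1) = -31, f(-1) = 47, f(2) = -64, f(-2) = 80, f(4) = -88, f(-4) = 104, f(8) = 200, f(-8) = -184; none is 0, so f has no rational root and is therefore irreducible over Q (a cubic with no linear factor over a field is irreducible). For an irreducible cubic, the Galois group is A_3 or S_3 according as the discriminant disc(f) = -4a^3 - 27b^2 = -4·(-40)^3 - 27·(8)^2 = 254272 is or is not a square in Q. Here disc(f) = 254272 is not a perfect square in Q, so the Galois group of f over Q is not contained in A_3 and must be all of S_3. The splitting field has degree |S_3| = 6 over Q, so [K : Q] = 6.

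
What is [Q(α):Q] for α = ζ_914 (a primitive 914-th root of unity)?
[Q(α):Q] = 456

The minimal polynomial of ζ_914 over Q is the 914-th cyclotomic polynomial Φ_914(x), which is irreducible over Q and has degree φ(914) = 456. Hence [Q(α):Q] = φ(914) = 456.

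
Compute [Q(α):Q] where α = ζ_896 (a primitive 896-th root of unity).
[Q(α):Q] = 384

The minimal polynomial of ζ_896 over Q is the 896-th cyclotomic polynomial Φ_896(x), which is irreducible over Q and has degree φ(896) = 384. Hence [Q(α):Q] = φ(896) = 384.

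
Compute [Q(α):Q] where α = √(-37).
[Q(α):Q] = 2

[Q(α):Q] equals the degree of the minimal polynomial of α. Here α^2 = -37 and x^2 + 37 is irreducible (d = -37 is squarefree, ≠ 1, hence not a square), so deg(m_α) = 2. Thus [Q(α):Q] = 2.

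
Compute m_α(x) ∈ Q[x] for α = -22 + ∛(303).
m_α(x) = x^3 + 66x^2 + 1452x + 10345

Set β = α + 22 = ∛(303), so β^3 = 303. Then (α + 22)^3 - 303 = 0, i.e. α is a root of g(x) = (x + 22)^3 - 303 = x^3 + 66x^2 + 1452x + 10345. Since g(x) = h(x + 22) where h(x) = x^3 - 303, and h is irreducible over Q (because 303 is not a perfect cube, so h has no rational root, and a monic cubic with no rational root is irreducible), g is also irreducible (irreducibility is preserved under the substitution x → x + 22). Hence m_α(x) = x^3 + 66x^2 + 1452x + 10345.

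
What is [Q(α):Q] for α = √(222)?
[Q(α):Q] = 2

[Q(α):Q] equals the degree of the minimal polynomial of α. Here α^2 = 222 and x^2 - 222 is irreducible (d = 222 is squarefree, ≠ 1, hence not a square), so deg(m_α) = 2. Thus [Q(α):Q] = 2.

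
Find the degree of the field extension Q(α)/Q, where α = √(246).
[Q(α):Q] = 2

[Q(α):Q] equals the degree of the minimal polynomial of α. Here α^2 = 246 and x^2 - 246 is irreducible (d = 246 is squarefree, ≠ 1, hence not a square), so deg(m_α) = 2. Thus [Q(α):Q] = 2.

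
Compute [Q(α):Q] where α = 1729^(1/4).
[Q(α):Q] = 4

α is a root of x^4 - 1729. By Eisenstein's criterion at the prime p = 7 (which divides the constant term 1729 but p^2 = 49 does not, since 1729 is squarefree), x^4 - 1729 is irreducible over Q. Hence [Q(α):Q] = 4.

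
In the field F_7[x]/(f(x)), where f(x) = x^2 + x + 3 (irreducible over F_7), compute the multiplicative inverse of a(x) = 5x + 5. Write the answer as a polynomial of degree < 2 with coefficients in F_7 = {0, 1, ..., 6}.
a(x)^(-1) ≡ 6x (mod f(x))

Since f is irreducible over F_7, F_7[x]/(f) is a field and a(x) ≠ 0 has an inverse. Apply the extended Euclidean algorithm to f(x) and a(x) in F_7[x]: f(x) = (3x)·a(x) + (3). The last nonzero remainder is the constant 3 = gcd(f, a) in F_7. Back-substituting through the division chain expresses 3 = s(x)·a(x) + t(x)·f(x) with s(x) ≡ 4x (mod f), so (4x)·a(x) ≡ 3 (mod f). Multiplying by 3^(-1) ≡ 5 in F_7 gives a(x)^(-1) ≡ 5·(4x) ≡ 6x (mod f). Check: (5x + 5)·(6x) = 2x^2 + 2x ≡ 1 (mod x^2 + x + 3).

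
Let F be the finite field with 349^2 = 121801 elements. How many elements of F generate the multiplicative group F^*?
There are φ(121800) = 26880 primitive elements

F_q^* is cyclic of order q - 1 = 121800. A cyclic group of order m has exactly φ(m) generators. Here m = 121800 = 2^3 · 3 · 5^2 · 7 · 29, so the number of primitive elements is φ(121800) = 26880.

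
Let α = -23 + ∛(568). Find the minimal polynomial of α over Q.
m_α(x) = x^3 + 69x^2 + 1587x + 11599

Set β = α + 23 = ∛(568), so β^3 = 568. Then (α + 23)^3 - 568 = 0, i.e. α is a root of g(x) = (x + 23)^3 - 568 = x^3 + 69x^2 + 1587x + 11599. Since g(x) = h(x + 23) where h(x) = x^3 - 568, and h is irreducible over Q (because 568 is not a perfect cube, so h has no rational root, and a monic cubic with no rational root is irreducible), g is also irreducible (irreducibility is preserved under the substitution x → x + 23). Hence m_α(x) = x^3 + 69x^2 + 1587x + 11599.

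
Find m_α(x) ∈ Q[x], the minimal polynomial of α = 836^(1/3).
m_α(x) = x^3 - 836

α satisfies α^3 = 836, so x^3 - 836 annihilates α. By the rational root test, a rational root p/q (in lowest terms) of x^3 - 836 would satisfy p^3 = 836 q^3, forcing q = 1 and p^3 = 836; but 836 is not a perfect cube, contradiction. A monic cubic over Q with no rational root is irreducible (any nontrivial factorization would include a linear factor). Hence x^3 - 836 is the minimal polynomial of α, and in particular [Q(α):Q] = 3.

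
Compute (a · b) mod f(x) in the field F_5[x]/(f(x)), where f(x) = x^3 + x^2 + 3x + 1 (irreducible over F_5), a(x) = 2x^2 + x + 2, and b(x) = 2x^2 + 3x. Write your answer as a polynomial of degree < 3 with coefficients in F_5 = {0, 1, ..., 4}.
a · b ≡ x^2 + 1 (mod f(x))

Multiply in F_5[x]: a(x)·b(x) = (2x^2 + x + 2)·(2x^2 + 3x) = 4x^4 + 3x^3 + 2x^2 + x. This has degree ≥ 3, so divide by f(x) over F_5: 4x^4 + 3x^3 + 2x^2 + x = (4x + 4)·(x^3 + x^2 + 3x + 1) + (x^2 + 1). Hence a·b ≡ x^2 + 1 (mod f). (F_5[x]/(f) is a field with 5^3 = 125 elements since f is irreducible of degree 3.)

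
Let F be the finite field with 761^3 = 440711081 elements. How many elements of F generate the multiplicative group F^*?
There are φ(440711080) = 167006016 primitive elements

F_q^* is cyclic of order q - 1 = 440711080. A cyclic group of order m has exactly φ(m) generators. Here m = 440711080 = 2^3 · 5 · 19 · 579883, so the number of primitive elements is φ(440711080) = 167006016.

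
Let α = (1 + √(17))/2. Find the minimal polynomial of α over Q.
m_α(x) = x^2 - x - 4

From 2α - 1 = √(17), squaring gives (2α - 1)^2 = 17, i.e. 4α^2 - 4α + 1 = 17, so α^2 - α + (1 - 17)/4 = 0. Since 17 ≡ 1 (mod 4), (1 - 17)/4 = -4 ∈ Z. The polynomial x^2 - x - 4 has discriminant 1 - 4·(-4) = 17, which is not a perfect square in Q (d = 17 is squarefree and ≠ 1), so x^2 - x - 4 is irreducible over Q. It is the minimal polynomial of α.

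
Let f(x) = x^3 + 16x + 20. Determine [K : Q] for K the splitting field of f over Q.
[K : Q] = 6

By the rational root test, any rational root of the monic integer polynomial f(x) = x^3 + 16x + 20 must be an integer dividing the constant term 20, i.e. one of ±{1, 2, 4, 5, 10, 20}. Evaluating: f(1) = 37, f(-1) = 3, f(2) = 60, f(-2) = -20, f(4) = 148, f(-4) = -108, f(5) = 225, f(-5) = -185, f(10) = 1180, f(-10) = -1140, f(20) = 8340, f(-20) = -8300; none is 0, so f has no rational root and is therefore irreducible over Q (a cubic with no linear factor over a field is irreducible). For an irreducible cubic, the Galois group is A_3 or S_3 according as the discriminant disc(f) = -4a^3 - 27b^2 = -4·(16)^3 - 27·(20)^2 = -27184 is or is not a square in Q. Here disc(f) = -27184 is not a perfect square in Q, so the Galois group of f over Q is not contained in A_3 and must be all of S_3. The splitting field has degree |S_3| = 6 over Q, so [K : Q] = 6.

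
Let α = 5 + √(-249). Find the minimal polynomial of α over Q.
m_α(x) = x^2 - 10x + 274

From α - 5 = √(-249), squaring gives (α - 5)^2 = -249, i.e. α^2 - 10α + 25 = -249, so α^2 - 10α + 274 = 0. The discriminant of x^2 - 10x + 274 is (-10)^2 - 4·(274) = 100 - 1096 = -996, and 4·(-249) is not a perfect square in Q since -249 is squarefree and ≠ 1. Hence x^2 - 10x + 274 is irreducible over Q and is the minimal polynomial of α.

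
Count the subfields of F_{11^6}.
F_{11^6} has 4 subfields

The subfields of F_{p^n} are exactly the fields F_{p^d} for d | n (each is the fixed field of the unique index-d subgroup of Gal(F_{p^n}/F_p) ≅ Z/nZ). The divisors of n = 6 are {1, 2, 3, 6}, giving 4 subfields: F_{11^1}, F_{11^2}, F_{11^3}, F_{11^6}.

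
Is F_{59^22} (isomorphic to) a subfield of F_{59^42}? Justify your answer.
No: F_{59^22} is not a subfield of F_{59^42}

F_{p^m} embeds in F_{p^n} iff m | n. Here 22 ∤ 42 (since 42 = 1·22 + 20 with remainder 20 ≠ 0), so F_{59^22} is not a subfield of F_{59^42}. Equivalently: if it were, the tower law would give 22 = [F_{59^22}:F_59] dividing [F_{59^42}:F_59] = 42, contradiction.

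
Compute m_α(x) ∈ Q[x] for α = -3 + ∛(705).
m_α(x) = x^3 + 9x^2 + 27x - 678

Set β = α + 3 = ∛(705), so β^3 = 705. Then (α + 3)^3 - 705 = 0, i.e. α is a root of g(x) = (x + 3)^3 - 705 = x^3 + 9x^2 + 27x - 678. Since g(x) = h(x + 3) where h(x) = x^3 - 705, and h is irreducible over Q (because 705 is not a perfect cube, so h has no rational root, and a monic cubic with no rational root is irreducible), g is also irreducible (irreducibility is preserved under the substitution x → x + 3). Hence m_α(x) = x^3 + 9x^2 + 27x - 678.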